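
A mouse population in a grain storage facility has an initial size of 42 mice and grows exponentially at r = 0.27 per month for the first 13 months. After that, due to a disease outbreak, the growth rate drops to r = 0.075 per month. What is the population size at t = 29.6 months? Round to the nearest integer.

4879 mice

Phase 1: N(13) = 42·e^(0.27×13) = 42·e^3.51 = 1404.83.
Phase 2 runs for 29.6 − 13 = 16.6 months at r = 0.075.
N(29.6) = 1404.83·e^(0.075×16.6) = 1404.83·e^1.245 = 4878.87.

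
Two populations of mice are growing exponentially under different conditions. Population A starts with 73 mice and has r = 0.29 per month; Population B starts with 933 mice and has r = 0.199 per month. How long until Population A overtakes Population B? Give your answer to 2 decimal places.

28.00 months

Set 73·e^(0.29t) = 933·e^(0.199t).
e^((0.29 − 0.199)t) = 933/73 → e^(0.091·t) = 12.781.
0.091·t = ln(12.781) = 2.5479, so t = 2.5479/0.091 = 27.999.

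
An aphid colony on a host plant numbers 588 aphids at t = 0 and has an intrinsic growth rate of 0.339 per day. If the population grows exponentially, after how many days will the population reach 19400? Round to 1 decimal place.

10.3 days

Set N₀·e^(rt) = 19400: e^(0.339·t) = 19400/588 = 32.993.
0.339·t = ln(32.993) = 3.4963, so t = 3.4963/0.339 = 10.314.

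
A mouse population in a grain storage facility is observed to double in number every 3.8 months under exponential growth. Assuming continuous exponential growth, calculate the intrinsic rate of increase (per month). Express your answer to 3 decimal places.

r = ln(2)/t_d = 0.6931/3.8 = 0.18241.

0.182 per month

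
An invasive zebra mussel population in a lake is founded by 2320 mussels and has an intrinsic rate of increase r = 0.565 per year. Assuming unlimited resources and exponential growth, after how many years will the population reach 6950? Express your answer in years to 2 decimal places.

1.94 years

Set N₀·e^(rt) = 6950: e^(0.565·t) = 6950/2320 = 2.9957.
0.565·t = ln(2.9957) = 1.0972, so t = 1.0972/0.565 = 1.9419.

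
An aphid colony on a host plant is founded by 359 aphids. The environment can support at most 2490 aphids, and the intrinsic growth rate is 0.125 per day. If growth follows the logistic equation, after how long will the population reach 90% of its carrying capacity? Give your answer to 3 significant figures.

31.8 days

A = (K − N₀)/N₀ = (2490 − 359)/359 = 5.9359.
Solve 2490/(1 + 5.9359·e^(−0.125t)) = 2241: 1 + 5.9359·e^(−0.125t) = 1.1111, so e^(−0.125t) = 0.0187184.
−0.125·t = ln(0.0187184) = -3.9782, so t = 3.9782/0.125 = 31.826.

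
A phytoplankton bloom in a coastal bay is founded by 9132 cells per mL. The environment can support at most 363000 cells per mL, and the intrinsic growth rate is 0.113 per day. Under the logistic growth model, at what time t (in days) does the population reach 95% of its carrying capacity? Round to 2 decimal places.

A = (K − N₀)/N₀ = (363000 − 9132)/9132 = 38.75.
Solve 363000/(1 + 38.75·e^(−0.113t)) = 344850: 1 + 38.75·e^(−0.113t) = 1.0526, so e^(−0.113t) = 0.00135822.
−0.113·t = ln(0.00135822) = -6.6016, so t = 6.6016/0.113 = 58.421.

58.42 days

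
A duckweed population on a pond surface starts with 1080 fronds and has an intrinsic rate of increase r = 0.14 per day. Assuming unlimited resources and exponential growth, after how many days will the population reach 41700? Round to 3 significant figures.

26.1 days

Set N₀·e^(rt) = 41700: e^(0.14·t) = 41700/1080 = 38.611.
0.14·t = ln(38.611) = 3.6535, so t = 3.6535/0.14 = 26.097.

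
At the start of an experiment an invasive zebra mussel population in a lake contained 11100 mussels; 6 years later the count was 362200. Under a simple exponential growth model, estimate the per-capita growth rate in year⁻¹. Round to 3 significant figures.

0.581 per year

From N(t) = N₀·e^(rt): e^(r·6) = 362200/11100 = 32.631.
r·6 = ln(32.631) = 3.4853, so r = 3.4853/6 = 0.58088.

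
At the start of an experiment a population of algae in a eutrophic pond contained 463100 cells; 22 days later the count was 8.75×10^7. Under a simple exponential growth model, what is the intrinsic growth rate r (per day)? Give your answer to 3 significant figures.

0.238 per day

From N(t) = N₀·e^(rt): e^(r·22) = 8.75×10^7/463100 = 188.94.
r·22 = ln(188.94) = 5.2415, so r = 5.2415/22 = 0.23825.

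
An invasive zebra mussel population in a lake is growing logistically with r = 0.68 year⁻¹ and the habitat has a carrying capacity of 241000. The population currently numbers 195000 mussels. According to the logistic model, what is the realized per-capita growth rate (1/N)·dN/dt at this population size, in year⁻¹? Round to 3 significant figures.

(1/N)·dN/dt = r(1 − N/K) = 0.68 × (1 − 195000/241000).
= 0.68 × 0.19087 = 0.12979.

0.130 per year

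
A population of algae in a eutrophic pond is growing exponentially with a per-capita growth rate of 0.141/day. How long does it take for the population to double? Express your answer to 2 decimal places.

4.92 days

Doubling time t_d = ln(2)/r = 0.6931/0.141 = 4.9159.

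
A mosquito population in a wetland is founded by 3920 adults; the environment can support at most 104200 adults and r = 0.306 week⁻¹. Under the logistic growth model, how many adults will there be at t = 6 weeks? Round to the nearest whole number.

20515 adults

A = (K − N₀)/N₀ = (104200 − 3920)/3920 = 25.582.
N(t) = K/(1 + A·e^(−rt)) = 104200/(1 + 25.582×e^(−0.306×6)).
e^(−1.836) = 0.15945; denominator = 1 + 25.582×0.15945 = 5.0791.
N = 104200/5.0791 = 20515.5.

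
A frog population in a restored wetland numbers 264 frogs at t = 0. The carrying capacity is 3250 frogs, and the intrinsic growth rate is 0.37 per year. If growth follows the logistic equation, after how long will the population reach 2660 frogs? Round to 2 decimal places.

A = (K − N₀)/N₀ = (3250 − 264)/264 = 11.311.
Solve 3250/(1 + 11.311·e^(−0.37t)) = 2660: 1 + 11.311·e^(−0.37t) = 1.2218, so e^(−0.37t) = 0.0196103.
−0.37·t = ln(0.0196103) = -3.9317, so t = 3.9317/0.37 = 10.626.

10.63 years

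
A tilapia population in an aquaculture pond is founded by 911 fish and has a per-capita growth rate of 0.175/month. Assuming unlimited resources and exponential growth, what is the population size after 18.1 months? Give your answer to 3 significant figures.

N(t) = N₀·e^(rt) = 911 × e^(0.175×18.1) = 911 × e^3.167.
e^3.167 ≈ 23.748, so N ≈ 911 × 23.748 = 21634.5.

21600 fish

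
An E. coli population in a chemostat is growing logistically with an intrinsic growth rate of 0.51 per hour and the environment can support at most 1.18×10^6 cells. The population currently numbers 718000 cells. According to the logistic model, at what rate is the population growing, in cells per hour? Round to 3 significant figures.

143000 cells per hour

dN/dt = rN(1 − N/K) = 0.51 × 718000 × (1 − 718000/1.18×10^6).
1 − 718000/1.18×10^6 = 0.39153; dN/dt = 0.51 × 718000 × 0.39153 = 1.43369×10^5.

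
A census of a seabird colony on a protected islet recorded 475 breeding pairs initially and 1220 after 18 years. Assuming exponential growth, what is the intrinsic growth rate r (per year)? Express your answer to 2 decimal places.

0.05 per year

From N(t) = N₀·e^(rt): e^(r·18) = 1220/475 = 2.5684.
r·18 = ln(2.5684) = 0.94329, so r = 0.94329/18 = 0.052405.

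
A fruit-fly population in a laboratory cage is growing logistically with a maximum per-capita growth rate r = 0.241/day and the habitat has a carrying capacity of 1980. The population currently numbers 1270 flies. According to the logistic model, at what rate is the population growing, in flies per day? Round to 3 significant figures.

dN/dt = rN(1 − N/K) = 0.241 × 1270 × (1 − 1270/1980).
1 − 1270/1980 = 0.35859; dN/dt = 0.241 × 1270 × 0.35859 = 109.75.

110 flies per day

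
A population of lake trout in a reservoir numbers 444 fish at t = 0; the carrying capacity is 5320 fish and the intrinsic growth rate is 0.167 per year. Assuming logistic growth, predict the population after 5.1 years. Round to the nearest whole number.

936 fish

A = (K − N₀)/N₀ = (5320 − 444)/444 = 10.982.
N(t) = K/(1 + A·e^(−rt)) = 5320/(1 + 10.982×e^(−0.167×5.1)).
e^(−0.8517) = 0.42669; denominator = 1 + 10.982×0.42669 = 5.6859.
N = 5320/5.6859 = 935.649.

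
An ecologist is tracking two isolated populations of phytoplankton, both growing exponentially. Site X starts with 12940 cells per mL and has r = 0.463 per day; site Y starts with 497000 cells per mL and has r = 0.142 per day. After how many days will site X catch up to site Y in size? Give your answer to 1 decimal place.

11.4 days

Set 12940·e^(0.463t) = 497000·e^(0.142t).
e^((0.463 − 0.142)t) = 497000/12940 → e^(0.321·t) = 38.408.
0.321·t = ln(38.408) = 3.6483, so t = 3.6483/0.321 = 11.365.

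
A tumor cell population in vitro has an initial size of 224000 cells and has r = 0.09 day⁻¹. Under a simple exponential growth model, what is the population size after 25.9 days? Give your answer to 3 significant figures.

N(t) = N₀·e^(rt) = 224000 × e^(0.09×25.9) = 224000 × e^2.331.
e^2.331 ≈ 10.288, so N ≈ 224000 × 10.288 = 2.304562×10^6.

2300000 cells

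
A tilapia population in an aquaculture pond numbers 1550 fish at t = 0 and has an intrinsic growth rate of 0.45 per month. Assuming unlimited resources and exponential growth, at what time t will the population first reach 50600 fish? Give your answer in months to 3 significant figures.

7.75 months

Set N₀·e^(rt) = 50600: e^(0.45·t) = 50600/1550 = 32.645.
0.45·t = ln(32.645) = 3.4857, so t = 3.4857/0.45 = 7.746.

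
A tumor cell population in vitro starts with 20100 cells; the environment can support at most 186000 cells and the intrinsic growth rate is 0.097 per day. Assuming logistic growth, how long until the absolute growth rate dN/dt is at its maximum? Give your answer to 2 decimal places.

21.76 days

Logistic growth is fastest at N = K/2 = 93000.
A = (K − N₀)/N₀ = 8.2537. Set K/(1 + A·e^(−rt)) = K/2 → A·e^(−rt) = 1.
e^(−0.097t) = 1/8.2537 = 0.121157, so t = ln(8.2537)/0.097 = 2.1107/0.097 = 21.759.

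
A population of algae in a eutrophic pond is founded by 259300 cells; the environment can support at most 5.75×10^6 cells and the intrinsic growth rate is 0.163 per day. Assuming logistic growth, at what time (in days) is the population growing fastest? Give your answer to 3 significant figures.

18.7 days

Logistic growth is fastest at N = K/2 = 2.875×10^6.
A = (K − N₀)/N₀ = 21.175. Set K/(1 + A·e^(−rt)) = K/2 → A·e^(−rt) = 1.
e^(−0.163t) = 1/21.175 = 0.0472253, so t = ln(21.175)/0.163 = 3.0528/0.163 = 18.729.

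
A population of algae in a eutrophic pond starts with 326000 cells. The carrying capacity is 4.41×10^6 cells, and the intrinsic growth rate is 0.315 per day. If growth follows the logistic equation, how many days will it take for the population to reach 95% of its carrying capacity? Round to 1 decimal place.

17.4 days

A = (K − N₀)/N₀ = (4.41×10^6 − 326000)/326000 = 12.528.
Solve 4.41×10^6/(1 + 12.528·e^(−0.315t)) = 4.1895×10^6: 1 + 12.528·e^(−0.315t) = 1.0526, so e^(−0.315t) = 0.00420125.
−0.315·t = ln(0.00420125) = -5.4724, so t = 5.4724/0.315 = 17.373.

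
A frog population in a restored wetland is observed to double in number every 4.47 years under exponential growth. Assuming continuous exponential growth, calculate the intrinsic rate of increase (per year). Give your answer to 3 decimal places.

r = ln(2)/t_d = 0.6931/4.47 = 0.15507.

0.155 per year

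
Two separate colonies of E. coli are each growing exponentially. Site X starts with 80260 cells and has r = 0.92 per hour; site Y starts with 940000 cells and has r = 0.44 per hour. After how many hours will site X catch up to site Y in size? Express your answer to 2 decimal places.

Set 80260·e^(0.92t) = 940000·e^(0.44t).
e^((0.92 − 0.44)t) = 940000/80260 → e^(0.48·t) = 11.712.
0.48·t = ln(11.712) = 2.4606, so t = 2.4606/0.48 = 5.1263.

5.13 hours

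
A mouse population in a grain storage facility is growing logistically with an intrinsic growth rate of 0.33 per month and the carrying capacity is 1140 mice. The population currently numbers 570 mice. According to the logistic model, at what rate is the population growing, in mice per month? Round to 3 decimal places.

dN/dt = rN(1 − N/K) = 0.33 × 570 × (1 − 570/1140).
1 − 570/1140 = 0.5; dN/dt = 0.33 × 570 × 0.5 = 94.05.

94.050 mice per month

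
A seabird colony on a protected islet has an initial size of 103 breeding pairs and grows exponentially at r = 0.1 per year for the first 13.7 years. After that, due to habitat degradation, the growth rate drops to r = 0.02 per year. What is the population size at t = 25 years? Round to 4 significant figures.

508.1 breeding pairs

Phase 1: N(13.7) = 103·e^(0.1×13.7) = 103·e^1.37 = 405.341.
Phase 2 runs for 25 − 13.7 = 11.3 years at r = 0.02.
N(25) = 405.341·e^(0.02×11.3) = 405.341·e^0.226 = 508.126.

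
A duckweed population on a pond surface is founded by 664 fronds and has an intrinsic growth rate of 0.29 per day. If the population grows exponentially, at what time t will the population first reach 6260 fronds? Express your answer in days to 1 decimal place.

7.7 days

Set N₀·e^(rt) = 6260: e^(0.29·t) = 6260/664 = 9.4277.
0.29·t = ln(9.4277) = 2.2437, so t = 2.2437/0.29 = 7.7367.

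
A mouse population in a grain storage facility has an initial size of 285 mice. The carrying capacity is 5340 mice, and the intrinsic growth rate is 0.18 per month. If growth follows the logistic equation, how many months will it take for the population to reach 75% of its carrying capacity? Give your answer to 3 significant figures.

A = (K − N₀)/N₀ = (5340 − 285)/285 = 17.737.
Solve 5340/(1 + 17.737·e^(−0.18t)) = 4005: 1 + 17.737·e^(−0.18t) = 1.3333, so e^(−0.18t) = 0.0187933.
−0.18·t = ln(0.0187933) = -3.9743, so t = 3.9743/0.18 = 22.079.

22.1 months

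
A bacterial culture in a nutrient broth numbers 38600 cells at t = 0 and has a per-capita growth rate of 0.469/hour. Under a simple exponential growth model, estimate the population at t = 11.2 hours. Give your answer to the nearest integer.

N(t) = N₀·e^(rt) = 38600 × e^(0.469×11.2) = 38600 × e^5.253.
e^5.253 ≈ 191.1, so N ≈ 38600 × 191.1 = 7.376483×10^6.

7376483 cells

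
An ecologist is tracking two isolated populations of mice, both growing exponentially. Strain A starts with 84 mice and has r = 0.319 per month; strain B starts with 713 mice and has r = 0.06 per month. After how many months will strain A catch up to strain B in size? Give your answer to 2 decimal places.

8.26 months

Set 84·e^(0.319t) = 713·e^(0.06t).
e^((0.319 − 0.06)t) = 713/84 → e^(0.259·t) = 8.4881.
0.259·t = ln(8.4881) = 2.1387, so t = 2.1387/0.259 = 8.2574.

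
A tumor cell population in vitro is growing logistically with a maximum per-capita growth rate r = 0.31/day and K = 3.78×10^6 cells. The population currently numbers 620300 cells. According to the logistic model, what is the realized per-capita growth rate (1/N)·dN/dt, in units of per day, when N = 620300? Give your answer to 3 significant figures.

(1/N)·dN/dt = r(1 − N/K) = 0.31 × (1 − 620300/3.78×10^6).
= 0.31 × 0.8359 = 0.25913.

0.259 per day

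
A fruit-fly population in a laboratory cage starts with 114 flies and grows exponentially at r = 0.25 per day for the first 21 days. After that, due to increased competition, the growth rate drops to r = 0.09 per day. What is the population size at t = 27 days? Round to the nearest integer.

37279 flies

Phase 1: N(21) = 114·e^(0.25×21) = 114·e^5.25 = 21724.6.
Phase 2 runs for 27 − 21 = 6 days at r = 0.09.
N(27) = 21724.6·e^(0.09×6) = 21724.6·e^0.54 = 37279.5.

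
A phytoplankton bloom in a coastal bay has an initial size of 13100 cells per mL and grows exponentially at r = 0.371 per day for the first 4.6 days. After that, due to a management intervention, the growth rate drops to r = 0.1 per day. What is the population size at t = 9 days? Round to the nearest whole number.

112080 cells per mL

Phase 1: N(4.6) = 13100·e^(0.371×4.6) = 13100·e^1.707 = 72183.6.
Phase 2 runs for 9 − 4.6 = 4.4 days at r = 0.1.
N(9) = 72183.6·e^(0.1×4.4) = 72183.6·e^0.44 = 112080.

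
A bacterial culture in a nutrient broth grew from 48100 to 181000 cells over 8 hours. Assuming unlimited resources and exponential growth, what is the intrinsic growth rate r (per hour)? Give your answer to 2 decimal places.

0.17 per hour

From N(t) = N₀·e^(rt): e^(r·8) = 181000/48100 = 3.763.
r·8 = ln(3.763) = 1.3252, so r = 1.3252/8 = 0.16565.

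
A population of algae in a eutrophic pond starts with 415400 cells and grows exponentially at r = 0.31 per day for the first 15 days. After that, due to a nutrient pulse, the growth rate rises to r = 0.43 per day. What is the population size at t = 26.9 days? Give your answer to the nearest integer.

Phase 1: N(15) = 415400·e^(0.31×15) = 415400·e^4.65 = 4.34446×10^7.
Phase 2 runs for 26.9 − 15 = 11.9 days at r = 0.43.
N(26.9) = 4.34446×10^7·e^(0.43×11.9) = 4.34446×10^7·e^5.117 = 7.248042×10^9.

7248041928 cells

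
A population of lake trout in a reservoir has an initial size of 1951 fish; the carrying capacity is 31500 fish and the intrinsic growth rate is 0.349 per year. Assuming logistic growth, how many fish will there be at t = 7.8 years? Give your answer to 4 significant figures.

15790 fish

A = (K − N₀)/N₀ = (31500 − 1951)/1951 = 15.146.
N(t) = K/(1 + A·e^(−rt)) = 31500/(1 + 15.146×e^(−0.349×7.8)).
e^(−2.722) = 0.06573; denominator = 1 + 15.146×0.06573 = 1.9955.
N = 31500/1.9955 = 15785.4.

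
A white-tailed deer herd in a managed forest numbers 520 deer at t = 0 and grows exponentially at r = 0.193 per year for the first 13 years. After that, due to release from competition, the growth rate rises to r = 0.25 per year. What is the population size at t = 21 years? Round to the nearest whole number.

47232 deer

Phase 1: N(13) = 520·e^(0.193×13) = 520·e^2.509 = 6392.17.
Phase 2 runs for 21 − 13 = 8 years at r = 0.25.
N(21) = 6392.17·e^(0.25×8) = 6392.17·e^2 = 47232.1.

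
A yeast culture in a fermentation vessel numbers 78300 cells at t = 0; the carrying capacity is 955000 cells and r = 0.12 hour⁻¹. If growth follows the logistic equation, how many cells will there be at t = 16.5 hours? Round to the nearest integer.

375110 cells

A = (K − N₀)/N₀ = (955000 − 78300)/78300 = 11.197.
N(t) = K/(1 + A·e^(−rt)) = 955000/(1 + 11.197×e^(−0.12×16.5)).
e^(−1.98) = 0.13807; denominator = 1 + 11.197×0.13807 = 2.5459.
N = 955000/2.5459 = 375110.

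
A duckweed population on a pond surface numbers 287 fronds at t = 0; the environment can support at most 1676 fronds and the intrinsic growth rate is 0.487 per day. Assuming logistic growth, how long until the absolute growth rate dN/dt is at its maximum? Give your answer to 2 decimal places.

Logistic growth is fastest at N = K/2 = 838.
A = (K − N₀)/N₀ = 4.8397. Set K/(1 + A·e^(−rt)) = K/2 → A·e^(−rt) = 1.
e^(−0.487t) = 1/4.8397 = 0.206623, so t = ln(4.8397)/0.487 = 1.5769/0.487 = 3.2379.

3.24 days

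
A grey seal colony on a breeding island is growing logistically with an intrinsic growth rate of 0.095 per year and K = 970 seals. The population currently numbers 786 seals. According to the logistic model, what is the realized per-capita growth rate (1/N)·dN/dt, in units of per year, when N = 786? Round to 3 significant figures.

(1/N)·dN/dt = r(1 − N/K) = 0.095 × (1 − 786/970).
= 0.095 × 0.18969 = 0.018021.

0.0180 per year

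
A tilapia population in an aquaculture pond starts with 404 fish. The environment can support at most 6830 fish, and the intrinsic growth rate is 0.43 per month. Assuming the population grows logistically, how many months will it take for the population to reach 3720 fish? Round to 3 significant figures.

6.85 months

A = (K − N₀)/N₀ = (6830 − 404)/404 = 15.906.
Solve 6830/(1 + 15.906·e^(−0.43t)) = 3720: 1 + 15.906·e^(−0.43t) = 1.836, so e^(−0.43t) = 0.0525603.
−0.43·t = ln(0.0525603) = -2.9458, so t = 2.9458/0.43 = 6.8507.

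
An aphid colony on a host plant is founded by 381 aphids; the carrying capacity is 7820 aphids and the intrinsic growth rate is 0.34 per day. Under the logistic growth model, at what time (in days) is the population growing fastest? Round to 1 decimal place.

8.7 days

Logistic growth is fastest at N = K/2 = 3910.
A = (K − N₀)/N₀ = 19.525. Set K/(1 + A·e^(−rt)) = K/2 → A·e^(−rt) = 1.
e^(−0.34t) = 1/19.525 = 0.0512166, so t = ln(19.525)/0.34 = 2.9717/0.34 = 8.7403.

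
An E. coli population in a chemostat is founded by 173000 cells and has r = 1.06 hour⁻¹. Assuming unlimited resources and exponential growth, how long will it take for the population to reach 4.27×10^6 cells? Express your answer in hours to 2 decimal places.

3.02 hours

Set N₀·e^(rt) = 4.27×10^6: e^(1.06·t) = 4.27×10^6/173000 = 24.682.
1.06·t = ln(24.682) = 3.2061, so t = 3.2061/1.06 = 3.0246.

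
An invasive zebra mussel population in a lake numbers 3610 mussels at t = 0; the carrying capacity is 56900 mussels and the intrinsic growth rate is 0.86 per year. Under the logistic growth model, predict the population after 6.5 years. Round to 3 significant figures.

53900 mussels

A = (K − N₀)/N₀ = (56900 − 3610)/3610 = 14.762.
N(t) = K/(1 + A·e^(−rt)) = 56900/(1 + 14.762×e^(−0.86×6.5)).
e^(−5.59) = 0.003735; denominator = 1 + 14.762×0.003735 = 1.0551.
N = 56900/1.0551 = 53926.7.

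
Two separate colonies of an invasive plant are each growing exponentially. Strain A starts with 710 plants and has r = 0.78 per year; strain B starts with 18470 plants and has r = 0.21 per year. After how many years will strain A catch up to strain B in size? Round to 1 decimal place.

Set 710·e^(0.78t) = 18470·e^(0.21t).
e^((0.78 − 0.21)t) = 18470/710 → e^(0.57·t) = 26.014.
0.57·t = ln(26.014) = 3.2586, so t = 3.2586/0.57 = 5.7169.

5.7 years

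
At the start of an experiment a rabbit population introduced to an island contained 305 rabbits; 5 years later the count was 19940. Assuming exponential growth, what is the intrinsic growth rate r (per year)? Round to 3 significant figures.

From N(t) = N₀·e^(rt): e^(r·5) = 19940/305 = 65.377.
r·5 = ln(65.377) = 4.1802, so r = 4.1802/5 = 0.83603.

0.836 per year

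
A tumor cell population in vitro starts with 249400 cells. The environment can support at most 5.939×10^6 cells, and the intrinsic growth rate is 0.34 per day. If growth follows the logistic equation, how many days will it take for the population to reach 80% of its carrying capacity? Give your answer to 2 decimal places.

A = (K − N₀)/N₀ = (5.939×10^6 − 249400)/249400 = 22.813.
Solve 5.939×10^6/(1 + 22.813·e^(−0.34t)) = 4.7512×10^6: 1 + 22.813·e^(−0.34t) = 1.25, so e^(−0.34t) = 0.0109586.
−0.34·t = ln(0.0109586) = -4.5136, so t = 4.5136/0.34 = 13.275.

13.28 days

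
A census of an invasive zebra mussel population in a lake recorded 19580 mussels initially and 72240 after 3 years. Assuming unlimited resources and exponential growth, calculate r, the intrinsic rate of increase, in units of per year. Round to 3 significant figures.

From N(t) = N₀·e^(rt): e^(r·3) = 72240/19580 = 3.6895.
r·3 = ln(3.6895) = 1.3055, so r = 1.3055/3 = 0.43516.

0.435 per year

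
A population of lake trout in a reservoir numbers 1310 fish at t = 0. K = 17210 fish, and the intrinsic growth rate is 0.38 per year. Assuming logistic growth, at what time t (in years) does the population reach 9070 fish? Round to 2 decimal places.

6.85 years

A = (K − N₀)/N₀ = (17210 − 1310)/1310 = 12.137.
Solve 17210/(1 + 12.137·e^(−0.38t)) = 9070: 1 + 12.137·e^(−0.38t) = 1.8975, so e^(−0.38t) = 0.073942.
−0.38·t = ln(0.073942) = -2.6045, so t = 2.6045/0.38 = 6.8539.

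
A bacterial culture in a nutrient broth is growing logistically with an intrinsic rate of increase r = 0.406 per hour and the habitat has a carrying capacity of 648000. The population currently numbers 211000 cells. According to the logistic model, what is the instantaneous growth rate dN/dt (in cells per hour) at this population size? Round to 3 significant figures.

dN/dt = rN(1 − N/K) = 0.406 × 211000 × (1 − 211000/648000).
1 − 211000/648000 = 0.67438; dN/dt = 0.406 × 211000 × 0.67438 = 57772.

57800 cells per hour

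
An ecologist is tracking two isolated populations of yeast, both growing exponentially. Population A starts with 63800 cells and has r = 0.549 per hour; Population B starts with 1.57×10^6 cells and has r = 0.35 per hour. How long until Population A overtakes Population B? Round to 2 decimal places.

16.10 hours

Set 63800·e^(0.549t) = 1.57×10^6·e^(0.35t).
e^((0.549 − 0.35)t) = 1.57×10^6/63800 → e^(0.199·t) = 24.608.
0.199·t = ln(24.608) = 3.2031, so t = 3.2031/0.199 = 16.096.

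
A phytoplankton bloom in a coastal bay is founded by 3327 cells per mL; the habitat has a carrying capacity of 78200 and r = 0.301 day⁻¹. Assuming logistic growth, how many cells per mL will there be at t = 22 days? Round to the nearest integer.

A = (K − N₀)/N₀ = (78200 − 3327)/3327 = 22.505.
N(t) = K/(1 + A·e^(−rt)) = 78200/(1 + 22.505×e^(−0.301×22)).
e^(−6.622) = 0.0013308; denominator = 1 + 22.505×0.0013308 = 1.0299.
N = 78200/1.0299 = 75926.1.

75926 cells per mL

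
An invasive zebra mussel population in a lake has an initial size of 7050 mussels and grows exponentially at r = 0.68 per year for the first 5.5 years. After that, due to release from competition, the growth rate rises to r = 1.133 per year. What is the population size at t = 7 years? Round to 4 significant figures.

1624000 mussels

Phase 1: N(5.5) = 7050·e^(0.68×5.5) = 7050·e^3.74 = 296791.
Phase 2 runs for 7 − 5.5 = 1.5 years at r = 1.133.
N(7) = 296791·e^(1.133×1.5) = 296791·e^1.7 = 1.623805×10^6.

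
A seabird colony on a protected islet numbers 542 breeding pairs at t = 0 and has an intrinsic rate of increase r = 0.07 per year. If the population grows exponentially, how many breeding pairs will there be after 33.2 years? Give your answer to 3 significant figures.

5540 breeding pairs

N(t) = N₀·e^(rt) = 542 × e^(0.07×33.2) = 542 × e^2.324.
e^2.324 ≈ 10.216, so N ≈ 542 × 10.216 = 5537.32.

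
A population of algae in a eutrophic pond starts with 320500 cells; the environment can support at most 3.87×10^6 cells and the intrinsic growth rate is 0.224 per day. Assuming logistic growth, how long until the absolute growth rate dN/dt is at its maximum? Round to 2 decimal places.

10.74 days

Logistic growth is fastest at N = K/2 = 1.935×10^6.
A = (K − N₀)/N₀ = 11.075. Set K/(1 + A·e^(−rt)) = K/2 → A·e^(−rt) = 1.
e^(−0.224t) = 1/11.075 = 0.0902944, so t = ln(11.075)/0.224 = 2.4047/0.224 = 10.735.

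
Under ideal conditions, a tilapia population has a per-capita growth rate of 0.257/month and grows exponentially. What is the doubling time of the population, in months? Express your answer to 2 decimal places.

2.70 months

Doubling time t_d = ln(2)/r = 0.6931/0.257 = 2.6971.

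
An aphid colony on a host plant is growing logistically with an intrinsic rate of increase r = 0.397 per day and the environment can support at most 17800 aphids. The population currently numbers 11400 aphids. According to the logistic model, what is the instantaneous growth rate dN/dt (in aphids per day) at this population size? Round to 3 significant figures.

dN/dt = rN(1 − N/K) = 0.397 × 11400 × (1 − 11400/17800).
1 − 11400/17800 = 0.35955; dN/dt = 0.397 × 11400 × 0.35955 = 1627.3.

1630 aphids per day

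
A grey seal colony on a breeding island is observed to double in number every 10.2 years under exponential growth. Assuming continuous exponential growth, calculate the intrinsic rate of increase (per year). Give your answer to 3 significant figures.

0.0680 per year

r = ln(2)/t_d = 0.6931/10.2 = 0.067956.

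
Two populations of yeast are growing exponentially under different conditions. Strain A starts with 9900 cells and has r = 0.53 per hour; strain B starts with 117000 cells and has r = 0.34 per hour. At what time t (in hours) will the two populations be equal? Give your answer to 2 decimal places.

Set 9900·e^(0.53t) = 117000·e^(0.34t).
e^((0.53 − 0.34)t) = 117000/9900 → e^(0.19·t) = 11.818.
0.19·t = ln(11.818) = 2.4696, so t = 2.4696/0.19 = 12.998.

13.00 hours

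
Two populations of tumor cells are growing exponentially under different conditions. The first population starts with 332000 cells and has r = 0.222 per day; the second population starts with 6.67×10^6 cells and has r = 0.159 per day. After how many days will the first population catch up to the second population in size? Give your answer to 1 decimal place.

47.6 days

Set 332000·e^(0.222t) = 6.67×10^6·e^(0.159t).
e^((0.222 − 0.159)t) = 6.67×10^6/332000 → e^(0.063·t) = 20.09.
0.063·t = ln(20.09) = 3.0002, so t = 3.0002/0.063 = 47.623.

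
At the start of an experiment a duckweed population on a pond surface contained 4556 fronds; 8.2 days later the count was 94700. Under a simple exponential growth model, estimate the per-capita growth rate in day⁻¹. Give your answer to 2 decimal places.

0.37 per day

From N(t) = N₀·e^(rt): e^(r·8.2) = 94700/4556 = 20.786.
r·8.2 = ln(20.786) = 3.0343, so r = 3.0343/8.2 = 0.37003.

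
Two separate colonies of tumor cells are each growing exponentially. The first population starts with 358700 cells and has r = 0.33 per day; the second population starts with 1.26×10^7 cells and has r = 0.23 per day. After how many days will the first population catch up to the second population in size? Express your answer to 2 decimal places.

35.59 days

Set 358700·e^(0.33t) = 1.26×10^7·e^(0.23t).
e^((0.33 − 0.23)t) = 1.26×10^7/358700 → e^(0.1·t) = 35.127.
0.1·t = ln(35.127) = 3.559, so t = 3.559/0.1 = 35.59.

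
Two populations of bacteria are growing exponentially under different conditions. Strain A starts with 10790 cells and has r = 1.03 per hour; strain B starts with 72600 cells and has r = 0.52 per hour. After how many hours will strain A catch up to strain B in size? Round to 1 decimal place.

Set 10790·e^(1.03t) = 72600·e^(0.52t).
e^((1.03 − 0.52)t) = 72600/10790 → e^(0.51·t) = 6.7285.
0.51·t = ln(6.7285) = 1.9063, so t = 1.9063/0.51 = 3.7379.

3.7 hours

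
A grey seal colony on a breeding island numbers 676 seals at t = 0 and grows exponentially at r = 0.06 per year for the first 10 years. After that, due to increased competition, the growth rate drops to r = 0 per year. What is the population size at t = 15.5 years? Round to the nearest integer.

1232 seals

Phase 1: N(10) = 676·e^(0.06×10) = 676·e^0.6 = 1231.75.
Phase 2 runs for 15.5 − 10 = 5.5 years at r = 0.
N(15.5) = 1231.75·e^(0×5.5) = 1231.75·e^-0 = 1231.75.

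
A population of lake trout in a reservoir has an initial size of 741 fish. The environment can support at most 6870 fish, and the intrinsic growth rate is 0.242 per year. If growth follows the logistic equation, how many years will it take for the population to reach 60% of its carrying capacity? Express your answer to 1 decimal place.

A = (K − N₀)/N₀ = (6870 − 741)/741 = 8.2713.
Solve 6870/(1 + 8.2713·e^(−0.242t)) = 4122: 1 + 8.2713·e^(−0.242t) = 1.6667, so e^(−0.242t) = 0.0806004.
−0.242·t = ln(0.0806004) = -2.5183, so t = 2.5183/0.242 = 10.406.

10.4 years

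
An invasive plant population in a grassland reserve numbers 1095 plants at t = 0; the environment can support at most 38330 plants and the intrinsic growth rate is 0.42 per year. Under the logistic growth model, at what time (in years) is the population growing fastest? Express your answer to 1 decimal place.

Logistic growth is fastest at N = K/2 = 19165.
A = (K − N₀)/N₀ = 34.005. Set K/(1 + A·e^(−rt)) = K/2 → A·e^(−rt) = 1.
e^(−0.42t) = 1/34.005 = 0.0294078, so t = ln(34.005)/0.42 = 3.5265/0.42 = 8.3964.

8.4 years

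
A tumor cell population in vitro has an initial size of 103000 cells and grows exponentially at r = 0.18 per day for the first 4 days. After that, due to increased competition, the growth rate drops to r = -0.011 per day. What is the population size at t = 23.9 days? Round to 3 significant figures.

170000 cells

Phase 1: N(4) = 103000·e^(0.18×4) = 103000·e^0.72 = 211607.
Phase 2 runs for 23.9 − 4 = 19.9 days at r = -0.011.
N(23.9) = 211607·e^(-0.011×19.9) = 211607·e^-0.2189 = 170005.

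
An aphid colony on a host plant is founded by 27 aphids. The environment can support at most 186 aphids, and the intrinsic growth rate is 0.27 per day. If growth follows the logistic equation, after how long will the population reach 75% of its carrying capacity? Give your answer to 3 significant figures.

A = (K − N₀)/N₀ = (186 − 27)/27 = 5.8889.
Solve 186/(1 + 5.8889·e^(−0.27t)) = 139.5: 1 + 5.8889·e^(−0.27t) = 1.3333, so e^(−0.27t) = 0.0566038.
−0.27·t = ln(0.0566038) = -2.8717, so t = 2.8717/0.27 = 10.636.

10.6 days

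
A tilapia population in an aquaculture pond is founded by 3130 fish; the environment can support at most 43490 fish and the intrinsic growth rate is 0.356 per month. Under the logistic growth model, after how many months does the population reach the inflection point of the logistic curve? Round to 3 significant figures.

Logistic growth is fastest at N = K/2 = 21745.
A = (K − N₀)/N₀ = 12.895. Set K/(1 + A·e^(−rt)) = K/2 → A·e^(−rt) = 1.
e^(−0.356t) = 1/12.895 = 0.077552, so t = ln(12.895)/0.356 = 2.5568/0.356 = 7.182.

7.18 months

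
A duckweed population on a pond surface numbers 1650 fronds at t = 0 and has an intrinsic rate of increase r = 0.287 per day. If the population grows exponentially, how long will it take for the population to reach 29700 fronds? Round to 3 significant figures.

10.1 days

Set N₀·e^(rt) = 29700: e^(0.287·t) = 29700/1650 = 18.
0.287·t = ln(18) = 2.8904, so t = 2.8904/0.287 = 10.071.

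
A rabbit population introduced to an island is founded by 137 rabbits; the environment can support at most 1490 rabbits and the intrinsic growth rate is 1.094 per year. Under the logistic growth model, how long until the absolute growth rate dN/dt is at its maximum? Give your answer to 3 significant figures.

Logistic growth is fastest at N = K/2 = 745.
A = (K − N₀)/N₀ = 9.8759. Set K/(1 + A·e^(−rt)) = K/2 → A·e^(−rt) = 1.
e^(−1.094t) = 1/9.8759 = 0.101256, so t = ln(9.8759)/1.094 = 2.2901/1.094 = 2.0933.

2.09 years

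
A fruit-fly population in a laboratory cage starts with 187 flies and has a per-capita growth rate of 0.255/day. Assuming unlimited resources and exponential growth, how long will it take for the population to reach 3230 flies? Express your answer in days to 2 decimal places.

Set N₀·e^(rt) = 3230: e^(0.255·t) = 3230/187 = 17.273.
0.255·t = ln(17.273) = 2.8491, so t = 2.8491/0.255 = 11.173.

11.17 days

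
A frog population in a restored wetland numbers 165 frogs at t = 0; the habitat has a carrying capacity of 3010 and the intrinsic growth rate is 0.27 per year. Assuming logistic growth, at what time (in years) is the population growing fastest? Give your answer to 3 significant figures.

Logistic growth is fastest at N = K/2 = 1505.
A = (K − N₀)/N₀ = 17.242. Set K/(1 + A·e^(−rt)) = K/2 → A·e^(−rt) = 1.
e^(−0.27t) = 1/17.242 = 0.0579965, so t = ln(17.242)/0.27 = 2.8474/0.27 = 10.546.

10.5 years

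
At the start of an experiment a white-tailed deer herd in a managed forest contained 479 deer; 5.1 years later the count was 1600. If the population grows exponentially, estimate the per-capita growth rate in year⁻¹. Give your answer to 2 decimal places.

0.24 per year

From N(t) = N₀·e^(rt): e^(r·5.1) = 1600/479 = 3.3403.
r·5.1 = ln(3.3403) = 1.2061, so r = 1.2061/5.1 = 0.23648.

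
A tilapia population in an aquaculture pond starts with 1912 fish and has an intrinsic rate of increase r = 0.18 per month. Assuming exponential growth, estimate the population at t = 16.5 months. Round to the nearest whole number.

N(t) = N₀·e^(rt) = 1912 × e^(0.18×16.5) = 1912 × e^2.97.
e^2.97 ≈ 19.492, so N ≈ 1912 × 19.492 = 37268.6.

37269 fish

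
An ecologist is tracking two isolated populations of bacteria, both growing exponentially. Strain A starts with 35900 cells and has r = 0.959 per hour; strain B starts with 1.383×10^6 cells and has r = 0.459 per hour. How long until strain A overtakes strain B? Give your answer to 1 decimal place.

7.3 hours

Set 35900·e^(0.959t) = 1.383×10^6·e^(0.459t).
e^((0.959 − 0.459)t) = 1.383×10^6/35900 → e^(0.5·t) = 38.524.
0.5·t = ln(38.524) = 3.6513, so t = 3.6513/0.5 = 7.3025.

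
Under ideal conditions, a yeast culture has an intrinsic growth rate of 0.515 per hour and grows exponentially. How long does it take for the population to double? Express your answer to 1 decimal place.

1.3 hours

Doubling time t_d = ln(2)/r = 0.6931/0.515 = 1.3459.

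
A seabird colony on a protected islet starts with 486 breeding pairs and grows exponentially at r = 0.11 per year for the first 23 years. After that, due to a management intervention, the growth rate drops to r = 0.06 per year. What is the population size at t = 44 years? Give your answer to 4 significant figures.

Phase 1: N(23) = 486·e^(0.11×23) = 486·e^2.53 = 6101.
Phase 2 runs for 44 − 23 = 21 years at r = 0.06.
N(44) = 6101·e^(0.06×21) = 6101·e^1.26 = 21508.6.

21510 breeding pairs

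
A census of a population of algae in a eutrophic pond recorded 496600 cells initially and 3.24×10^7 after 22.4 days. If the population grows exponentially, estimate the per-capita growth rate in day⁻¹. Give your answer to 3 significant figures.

0.187 per day

From N(t) = N₀·e^(rt): e^(r·22.4) = 3.24×10^7/496600 = 65.244.
r·22.4 = ln(65.244) = 4.1781, so r = 4.1781/22.4 = 0.18652.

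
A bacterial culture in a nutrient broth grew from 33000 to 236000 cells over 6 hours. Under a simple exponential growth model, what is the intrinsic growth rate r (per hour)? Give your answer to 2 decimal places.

From N(t) = N₀·e^(rt): e^(r·6) = 236000/33000 = 7.1515.
r·6 = ln(7.1515) = 1.9673, so r = 1.9673/6 = 0.32789.

0.33 per hour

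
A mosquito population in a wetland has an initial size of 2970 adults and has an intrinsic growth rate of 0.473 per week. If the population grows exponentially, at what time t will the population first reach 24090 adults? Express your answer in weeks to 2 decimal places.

Set N₀·e^(rt) = 24090: e^(0.473·t) = 24090/2970 = 8.1111.
0.473·t = ln(8.1111) = 2.0932, so t = 2.0932/0.473 = 4.4254.

4.43 weeks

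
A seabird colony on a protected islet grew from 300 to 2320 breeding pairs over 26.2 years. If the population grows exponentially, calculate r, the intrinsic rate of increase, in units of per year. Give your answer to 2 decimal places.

0.08 per year

From N(t) = N₀·e^(rt): e^(r·26.2) = 2320/300 = 7.7333.
r·26.2 = ln(7.7333) = 2.0455, so r = 2.0455/26.2 = 0.078074.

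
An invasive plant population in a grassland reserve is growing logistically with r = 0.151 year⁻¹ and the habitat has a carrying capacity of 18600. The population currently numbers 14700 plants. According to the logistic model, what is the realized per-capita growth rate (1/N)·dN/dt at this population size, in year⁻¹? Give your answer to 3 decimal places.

0.032 per year

(1/N)·dN/dt = r(1 − N/K) = 0.151 × (1 − 14700/18600).
= 0.151 × 0.20968 = 0.031661.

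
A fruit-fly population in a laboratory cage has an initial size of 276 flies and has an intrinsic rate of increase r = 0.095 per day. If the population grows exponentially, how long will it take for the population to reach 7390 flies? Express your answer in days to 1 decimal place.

Set N₀·e^(rt) = 7390: e^(0.095·t) = 7390/276 = 26.775.
0.095·t = ln(26.775) = 3.2875, so t = 3.2875/0.095 = 34.605.

34.6 days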